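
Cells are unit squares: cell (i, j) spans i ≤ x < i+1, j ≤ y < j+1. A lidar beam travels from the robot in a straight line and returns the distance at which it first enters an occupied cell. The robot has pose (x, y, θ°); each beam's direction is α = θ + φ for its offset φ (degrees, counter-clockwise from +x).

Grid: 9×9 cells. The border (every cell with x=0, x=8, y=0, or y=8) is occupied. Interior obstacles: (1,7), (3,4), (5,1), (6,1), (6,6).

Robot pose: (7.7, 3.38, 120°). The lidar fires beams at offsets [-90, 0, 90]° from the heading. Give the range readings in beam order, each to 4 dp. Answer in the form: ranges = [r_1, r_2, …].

beam 1: φ=-90°, α=30°
  direction (0.8660, 0.5000); cell (7,3); t to first gridline: x 0.3464, y 1.2400 (then +1.1547 / +2.0000)
    (8,3) via x @ 0.3464  # hit
  → r_1 = 0.3464
beam 2: φ=0°, α=120°
  direction (-0.5000, 0.8660); cell (7,3); t to first gridline: x 1.4000, y 0.7159 (then +2.0000 / +1.1547)
    (7,4) via y @ 0.7159
    (6,4) via x @ 1.4000
    (6,5) via y @ 1.8706
    (6,6) via y @ 3.0253  # hit
  → r_2 = 3.0253
beam 3: φ=90°, α=210°
  direction (-0.8660, -0.5000); cell (7,3); t to first gridline: x 0.8083, y 0.7600 (then +1.1547 / +2.0000)
    (7,2) via y @ 0.7600
    (6,2) via x @ 0.8083
    (5,2) via x @ 1.9630
    (5,1) via y @ 2.7600  # hit
  → r_3 = 2.7600

ranges = [0.3464, 3.0253, 2.7600]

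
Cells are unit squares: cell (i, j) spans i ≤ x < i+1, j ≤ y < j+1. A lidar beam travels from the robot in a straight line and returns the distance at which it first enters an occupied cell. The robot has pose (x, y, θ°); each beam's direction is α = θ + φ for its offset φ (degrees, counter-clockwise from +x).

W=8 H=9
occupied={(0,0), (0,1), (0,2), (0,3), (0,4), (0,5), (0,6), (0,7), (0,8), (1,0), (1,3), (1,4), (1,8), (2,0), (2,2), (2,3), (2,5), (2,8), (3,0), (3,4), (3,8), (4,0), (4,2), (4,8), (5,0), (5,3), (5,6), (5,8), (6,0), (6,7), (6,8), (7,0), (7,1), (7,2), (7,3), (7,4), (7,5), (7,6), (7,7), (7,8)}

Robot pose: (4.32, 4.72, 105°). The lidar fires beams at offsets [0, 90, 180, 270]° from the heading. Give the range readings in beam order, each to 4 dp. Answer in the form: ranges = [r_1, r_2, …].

beam 1: φ=0°, α=105°
  dir = (cos 105°, sin 105°) = (-0.2588, 0.9659); from cell (4,4)
  next x-line at t=1.2364, next y-line at t=0.2899; Δt_x=3.8637, Δt_y=1.0353
    y: enter (4,5) at t=0.2899
    x: enter (3,5) at t=1.2364
    y: enter (3,6) at t=1.3252
    y: enter (3,7) at t=2.3604
    y: enter (3,8) at t=3.3957 ← occupied
  → r_1 = 3.3957
beam 2: φ=90°, α=195°
  dir = (cos 195°, sin 195°) = (-0.9659, -0.2588); from cell (4,4)
  next x-line at t=0.3313, next y-line at t=2.7819; Δt_x=1.0353, Δt_y=3.8637
    x: enter (3,4) at t=0.3313 ← occupied
  → r_2 = 0.3313
beam 3: φ=180°, α=285°
  dir = (cos 285°, sin 285°) = (0.2588, -0.9659); from cell (4,4)
  next x-line at t=2.6273, next y-line at t=0.7454; Δt_x=3.8637, Δt_y=1.0353
    y: enter (4,3) at t=0.7454
    y: enter (4,2) at t=1.7807 ← occupied
  → r_3 = 1.7807
beam 4: φ=270°, α=15°
  dir = (cos 15°, sin 15°) = (0.9659, 0.2588); from cell (4,4)
  next x-line at t=0.7040, next y-line at t=1.0818; Δt_x=1.0353, Δt_y=3.8637
    x: enter (5,4) at t=0.7040
    y: enter (5,5) at t=1.0818
    x: enter (6,5) at t=1.7393
    x: enter (7,5) at t=2.7745 ← occupied
  → r_4 = 2.7745

ranges = [3.3957, 0.3313, 1.7807, 2.7745]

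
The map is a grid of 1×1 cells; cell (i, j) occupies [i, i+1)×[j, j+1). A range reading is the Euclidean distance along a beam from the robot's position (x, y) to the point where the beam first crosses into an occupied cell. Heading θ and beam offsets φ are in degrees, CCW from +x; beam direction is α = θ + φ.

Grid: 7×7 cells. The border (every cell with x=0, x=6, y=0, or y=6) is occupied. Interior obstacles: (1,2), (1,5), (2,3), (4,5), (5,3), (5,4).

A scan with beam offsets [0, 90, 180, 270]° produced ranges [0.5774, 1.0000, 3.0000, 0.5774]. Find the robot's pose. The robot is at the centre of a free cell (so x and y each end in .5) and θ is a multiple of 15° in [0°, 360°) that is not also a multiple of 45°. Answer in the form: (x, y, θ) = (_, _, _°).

The pose lattice has 19·16 = 304 candidates. Test each by forward raycasting.
  (3.5, 2.5, 30°): beam 1 = 1.7321 ≠ 0.5774 ✗
  (5.5, 2.5, 195°): beam 1 = 4.6587 ≠ 0.5774 ✗
  (3.5, 5.5, 285°): beam 1 = 4.6587 ≠ 0.5774 ✗
  (4.5, 3.5, 60°): beam 1 = 1.0000 ≠ 0.5774 ✗
  …
  (5.5, 1.5, 330°): r_1=0.5774, r_2=1.0000, r_3=3.0000, r_4=0.5774 — all match ✓
No second candidate reproduces the full scan.

(x, y, θ) = (5.5, 1.5, 330°)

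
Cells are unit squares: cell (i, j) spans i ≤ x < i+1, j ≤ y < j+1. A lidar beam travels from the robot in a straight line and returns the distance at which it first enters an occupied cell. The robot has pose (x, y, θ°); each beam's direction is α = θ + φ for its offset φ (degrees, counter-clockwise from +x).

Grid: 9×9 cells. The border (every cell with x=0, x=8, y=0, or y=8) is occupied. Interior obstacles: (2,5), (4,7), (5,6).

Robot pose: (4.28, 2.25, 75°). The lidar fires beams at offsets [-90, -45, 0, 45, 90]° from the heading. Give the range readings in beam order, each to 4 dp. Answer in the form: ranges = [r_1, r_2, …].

ranges = [3.8512, 4.2955, 3.8823, 3.1754, 3.3957]

beam 1: φ=-90°, α=345°
  direction (0.9659, -0.2588); cell (4,2); t to first gridline: x 0.7454, y 0.9659 (then +1.0353 / +3.8637)
    (5,2) via x @ 0.7454
    (5,1) via y @ 0.9659
    (6,1) via x @ 1.7807
    (7,1) via x @ 2.8160
    (8,1) via x @ 3.8512  # hit
  → r_1 = 3.8512
beam 2: φ=-45°, α=30°
  direction (0.8660, 0.5000); cell (4,2); t to first gridline: x 0.8314, y 1.5000 (then +1.1547 / +2.0000)
    (5,2) via x @ 0.8314
    (5,3) via y @ 1.5000
    (6,3) via x @ 1.9861
    (7,3) via x @ 3.1408
    (7,4) via y @ 3.5000
    (8,4) via x @ 4.2955  # hit
  → r_2 = 4.2955
beam 3: φ=0°, α=75°
  direction (0.2588, 0.9659); cell (4,2); t to first gridline: x 2.7819, y 0.7765 (then +3.8637 / +1.0353)
    (4,3) via y @ 0.7765
    (4,4) via y @ 1.8117
    (5,4) via x @ 2.7819
    (5,5) via y @ 2.8470
    (5,6) via y @ 3.8823  # hit
  → r_3 = 3.8823
beam 4: φ=45°, α=120°
  direction (-0.5000, 0.8660); cell (4,2); t to first gridline: x 0.5600, y 0.8660 (then +2.0000 / +1.1547)
    (3,2) via x @ 0.5600
    (3,3) via y @ 0.8660
    (3,4) via y @ 2.0207
    (2,4) via x @ 2.5600
    (2,5) via y @ 3.1754  # hit
  → r_4 = 3.1754
beam 5: φ=90°, α=165°
  direction (-0.9659, 0.2588); cell (4,2); t to first gridline: x 0.2899, y 2.8978 (then +1.0353 / +3.8637)
    (3,2) via x @ 0.2899
    (2,2) via x @ 1.3252
    (1,2) via x @ 2.3604
    (1,3) via y @ 2.8978
    (0,3) via x @ 3.3957  # hit
  → r_5 = 3.3957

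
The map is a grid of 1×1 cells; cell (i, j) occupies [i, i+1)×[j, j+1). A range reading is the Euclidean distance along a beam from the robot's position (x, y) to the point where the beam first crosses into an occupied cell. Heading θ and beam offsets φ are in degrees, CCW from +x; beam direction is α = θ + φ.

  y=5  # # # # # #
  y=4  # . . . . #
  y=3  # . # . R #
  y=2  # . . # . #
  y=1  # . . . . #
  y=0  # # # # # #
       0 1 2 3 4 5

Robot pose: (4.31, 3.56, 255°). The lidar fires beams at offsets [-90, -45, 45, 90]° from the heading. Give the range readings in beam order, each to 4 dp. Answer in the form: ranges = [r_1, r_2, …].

beam 1: φ=-90°, α=165°
  dir = (cos 165°, sin 165°) = (-0.9659, 0.2588); from cell (4,3)
  next x-line at t=0.3209, next y-line at t=1.7000; Δt_x=1.0353, Δt_y=3.8637
    x: enter (3,3) at t=0.3209
    x: enter (2,3) at t=1.3562 ← occupied
  → r_1 = 1.3562
beam 2: φ=-45°, α=210°
  dir = (cos 210°, sin 210°) = (-0.8660, -0.5000); from cell (4,3)
  next x-line at t=0.3580, next y-line at t=1.1200; Δt_x=1.1547, Δt_y=2.0000
    x: enter (3,3) at t=0.3580
    y: enter (3,2) at t=1.1200 ← occupied
  → r_2 = 1.1200
beam 3: φ=45°, α=300°
  dir = (cos 300°, sin 300°) = (0.5000, -0.8660); from cell (4,3)
  next x-line at t=1.3800, next y-line at t=0.6466; Δt_x=2.0000, Δt_y=1.1547
    y: enter (4,2) at t=0.6466
    x: enter (5,2) at t=1.3800 ← occupied
  → r_3 = 1.3800
beam 4: φ=90°, α=345°
  dir = (cos 345°, sin 345°) = (0.9659, -0.2588); from cell (4,3)
  next x-line at t=0.7143, next y-line at t=2.1637; Δt_x=1.0353, Δt_y=3.8637
    x: enter (5,3) at t=0.7143 ← occupied
  → r_4 = 0.7143

ranges = [1.3562, 1.1200, 1.3800, 0.7143]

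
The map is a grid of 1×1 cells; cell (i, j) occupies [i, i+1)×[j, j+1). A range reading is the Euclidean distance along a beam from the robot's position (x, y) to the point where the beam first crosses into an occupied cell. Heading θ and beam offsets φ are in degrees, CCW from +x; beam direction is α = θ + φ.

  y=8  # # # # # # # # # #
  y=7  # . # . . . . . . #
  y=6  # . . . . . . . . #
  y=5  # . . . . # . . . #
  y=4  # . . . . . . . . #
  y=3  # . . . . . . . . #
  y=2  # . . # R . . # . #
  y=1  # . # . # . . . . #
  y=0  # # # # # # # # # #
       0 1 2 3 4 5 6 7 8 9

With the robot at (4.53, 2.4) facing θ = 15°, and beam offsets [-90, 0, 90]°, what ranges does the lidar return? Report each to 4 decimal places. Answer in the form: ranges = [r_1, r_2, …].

beam 1: φ=-90°, α=285°
  direction (0.2588, -0.9659); cell (4,2); t to first gridline: x 1.8159, y 0.4141 (then +3.8637 / +1.0353)
    (4,1) via y @ 0.4141  # hit
  → r_1 = 0.4141
beam 2: φ=0°, α=15°
  direction (0.9659, 0.2588); cell (4,2); t to first gridline: x 0.4866, y 2.3182 (then +1.0353 / +3.8637)
    (5,2) via x @ 0.4866
    (6,2) via x @ 1.5219
    (6,3) via y @ 2.3182
    (7,3) via x @ 2.5571
    (8,3) via x @ 3.5924
    (9,3) via x @ 4.6277  # hit
  → r_2 = 4.6277
beam 3: φ=90°, α=105°
  direction (-0.2588, 0.9659); cell (4,2); t to first gridline: x 2.0478, y 0.6212 (then +3.8637 / +1.0353)
    (4,3) via y @ 0.6212
    (4,4) via y @ 1.6564
    (3,4) via x @ 2.0478
    (3,5) via y @ 2.6917
    (3,6) via y @ 3.7270
    (3,7) via y @ 4.7623
    (3,8) via y @ 5.7975  # hit
  → r_3 = 5.7975

ranges = [0.4141, 4.6277, 5.7975]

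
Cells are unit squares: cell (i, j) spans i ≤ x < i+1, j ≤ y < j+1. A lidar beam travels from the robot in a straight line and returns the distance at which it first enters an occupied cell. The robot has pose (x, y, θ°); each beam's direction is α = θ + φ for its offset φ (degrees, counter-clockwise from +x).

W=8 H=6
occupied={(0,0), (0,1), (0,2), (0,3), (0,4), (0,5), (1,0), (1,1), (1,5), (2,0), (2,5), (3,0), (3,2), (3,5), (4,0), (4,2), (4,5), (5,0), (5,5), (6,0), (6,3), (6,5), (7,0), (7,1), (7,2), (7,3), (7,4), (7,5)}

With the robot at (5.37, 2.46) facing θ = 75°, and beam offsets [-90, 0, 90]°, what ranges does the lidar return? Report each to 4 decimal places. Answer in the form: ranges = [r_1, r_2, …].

beam 1: φ=-90°, α=345°
  cosα=0.9659 sinα=-0.2588 | (5,2) | tMaxX 0.6522 tMaxY 1.7773 | tΔX 1.0353 tΔY 3.8637
    t=0.6522 [x] (6,2)
    t=1.6875 [x] (7,2) — stop
  → r_1 = 1.6875
beam 2: φ=0°, α=75°
  cosα=0.2588 sinα=0.9659 | (5,2) | tMaxX 2.4341 tMaxY 0.5590 | tΔX 3.8637 tΔY 1.0353
    t=0.5590 [y] (5,3)
    t=1.5943 [y] (5,4)
    t=2.4341 [x] (6,4)
    t=2.6296 [y] (6,5) — stop
  → r_2 = 2.6296
beam 3: φ=90°, α=165°
  cosα=-0.9659 sinα=0.2588 | (5,2) | tMaxX 0.3831 tMaxY 2.0864 | tΔX 1.0353 tΔY 3.8637
    t=0.3831 [x] (4,2) — stop
  → r_3 = 0.3831

ranges = [1.6875, 2.6296, 0.3831]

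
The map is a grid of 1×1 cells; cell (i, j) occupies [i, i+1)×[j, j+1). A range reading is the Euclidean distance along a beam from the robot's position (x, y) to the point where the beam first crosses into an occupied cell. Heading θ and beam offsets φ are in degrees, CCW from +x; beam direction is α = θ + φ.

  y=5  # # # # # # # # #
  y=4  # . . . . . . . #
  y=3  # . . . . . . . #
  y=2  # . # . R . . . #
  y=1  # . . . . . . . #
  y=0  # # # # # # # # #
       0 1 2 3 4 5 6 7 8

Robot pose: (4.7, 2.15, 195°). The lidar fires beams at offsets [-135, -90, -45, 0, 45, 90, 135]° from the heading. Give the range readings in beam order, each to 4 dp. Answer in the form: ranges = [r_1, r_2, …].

ranges = [3.2909, 2.9505, 4.2724, 3.8305, 1.3279, 1.1906, 2.3000]

beam 1: φ=-135°, α=60°
  direction (0.5000, 0.8660); cell (4,2); t to first gridline: x 0.6000, y 0.9815 (then +2.0000 / +1.1547)
    (5,2) via x @ 0.6000
    (5,3) via y @ 0.9815
    (5,4) via y @ 2.1362
    (6,4) via x @ 2.6000
    (6,5) via y @ 3.2909  # hit
  → r_1 = 3.2909
beam 2: φ=-90°, α=105°
  direction (-0.2588, 0.9659); cell (4,2); t to first gridline: x 2.7046, y 0.8800 (then +3.8637 / +1.0353)
    (4,3) via y @ 0.8800
    (4,4) via y @ 1.9153
    (3,4) via x @ 2.7046
    (3,5) via y @ 2.9505  # hit
  → r_2 = 2.9505
beam 3: φ=-45°, α=150°
  direction (-0.8660, 0.5000); cell (4,2); t to first gridline: x 0.8083, y 1.7000 (then +1.1547 / +2.0000)
    (3,2) via x @ 0.8083
    (3,3) via y @ 1.7000
    (2,3) via x @ 1.9630
    (1,3) via x @ 3.1177
    (1,4) via y @ 3.7000
    (0,4) via x @ 4.2724  # hit
  → r_3 = 4.2724
beam 4: φ=0°, α=195°
  direction (-0.9659, -0.2588); cell (4,2); t to first gridline: x 0.7247, y 0.5796 (then +1.0353 / +3.8637)
    (4,1) via y @ 0.5796
    (3,1) via x @ 0.7247
    (2,1) via x @ 1.7600
    (1,1) via x @ 2.7952
    (0,1) via x @ 3.8305  # hit
  → r_4 = 3.8305
beam 5: φ=45°, α=240°
  direction (-0.5000, -0.8660); cell (4,2); t to first gridline: x 1.4000, y 0.1732 (then +2.0000 / +1.1547)
    (4,1) via y @ 0.1732
    (4,0) via y @ 1.3279  # hit
  → r_5 = 1.3279
beam 6: φ=90°, α=285°
  direction (0.2588, -0.9659); cell (4,2); t to first gridline: x 1.1591, y 0.1553 (then +3.8637 / +1.0353)
    (4,1) via y @ 0.1553
    (5,1) via x @ 1.1591
    (5,0) via y @ 1.1906  # hit
  → r_6 = 1.1906
beam 7: φ=135°, α=330°
  direction (0.8660, -0.5000); cell (4,2); t to first gridline: x 0.3464, y 0.3000 (then +1.1547 / +2.0000)
    (4,1) via y @ 0.3000
    (5,1) via x @ 0.3464
    (6,1) via x @ 1.5011
    (6,0) via y @ 2.3000  # hit
  → r_7 = 2.3000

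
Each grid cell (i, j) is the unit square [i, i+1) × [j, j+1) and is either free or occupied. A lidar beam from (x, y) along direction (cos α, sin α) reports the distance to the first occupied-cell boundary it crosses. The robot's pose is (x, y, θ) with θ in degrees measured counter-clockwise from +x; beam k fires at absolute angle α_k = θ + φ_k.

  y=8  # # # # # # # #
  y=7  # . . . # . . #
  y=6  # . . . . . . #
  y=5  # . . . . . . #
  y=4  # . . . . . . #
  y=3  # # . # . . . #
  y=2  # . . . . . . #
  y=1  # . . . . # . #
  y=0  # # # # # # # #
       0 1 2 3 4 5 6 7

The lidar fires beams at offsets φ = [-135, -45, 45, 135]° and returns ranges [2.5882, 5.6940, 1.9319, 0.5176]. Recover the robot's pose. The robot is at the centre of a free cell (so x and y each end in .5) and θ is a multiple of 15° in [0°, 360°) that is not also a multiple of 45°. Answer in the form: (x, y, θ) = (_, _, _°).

Enumerate (i+0.5, j+0.5, θ) over the 38 free cells and 16 admissible headings. For each, cast all 4 beams and compare to the given ranges.
  (2.5, 2.5, 255°): beam 1 = 1.0000 ≠ 2.5882 ✗
  (5.5, 3.5, 60°): beam 1 = 1.5529 ≠ 2.5882 ✗
  (2.5, 4.5, 240°): beam 1 = 3.6235 ≠ 2.5882 ✗
  …
  (6.5, 5.5, 240°): r_1=2.5882, r_2=5.6940, r_3=1.9319, r_4=0.5176 — all match ✓
Only this pose fits every beam.

(x, y, θ) = (6.5, 5.5, 240°)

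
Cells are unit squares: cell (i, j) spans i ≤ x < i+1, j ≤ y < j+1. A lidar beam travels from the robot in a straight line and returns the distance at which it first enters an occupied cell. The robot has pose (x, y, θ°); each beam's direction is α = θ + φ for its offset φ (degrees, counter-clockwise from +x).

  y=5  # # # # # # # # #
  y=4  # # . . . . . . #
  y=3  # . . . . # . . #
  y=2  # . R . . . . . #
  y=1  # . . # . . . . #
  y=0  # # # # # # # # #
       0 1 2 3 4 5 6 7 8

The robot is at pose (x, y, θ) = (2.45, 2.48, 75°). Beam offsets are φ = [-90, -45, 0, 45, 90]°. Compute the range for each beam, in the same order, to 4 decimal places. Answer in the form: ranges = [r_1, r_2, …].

beam 1: φ=-90°, α=345°
  dir = (cos 345°, sin 345°) = (0.9659, -0.2588); from cell (2,2)
  next x-line at t=0.5694, next y-line at t=1.8546; Δt_x=1.0353, Δt_y=3.8637
    x: enter (3,2) at t=0.5694
    x: enter (4,2) at t=1.6047
    y: enter (4,1) at t=1.8546
    x: enter (5,1) at t=2.6400
    x: enter (6,1) at t=3.6752
    x: enter (7,1) at t=4.7105
    y: enter (7,0) at t=5.7183 ← occupied
  → r_1 = 5.7183
beam 2: φ=-45°, α=30°
  dir = (cos 30°, sin 30°) = (0.8660, 0.5000); from cell (2,2)
  next x-line at t=0.6351, next y-line at t=1.0400; Δt_x=1.1547, Δt_y=2.0000
    x: enter (3,2) at t=0.6351
    y: enter (3,3) at t=1.0400
    x: enter (4,3) at t=1.7898
    x: enter (5,3) at t=2.9445 ← occupied
  → r_2 = 2.9445
beam 3: φ=0°, α=75°
  dir = (cos 75°, sin 75°) = (0.2588, 0.9659); from cell (2,2)
  next x-line at t=2.1250, next y-line at t=0.5383; Δt_x=3.8637, Δt_y=1.0353
    y: enter (2,3) at t=0.5383
    y: enter (2,4) at t=1.5736
    x: enter (3,4) at t=2.1250
    y: enter (3,5) at t=2.6089 ← occupied
  → r_3 = 2.6089
beam 4: φ=45°, α=120°
  dir = (cos 120°, sin 120°) = (-0.5000, 0.8660); from cell (2,2)
  next x-line at t=0.9000, next y-line at t=0.6004; Δt_x=2.0000, Δt_y=1.1547
    y: enter (2,3) at t=0.6004
    x: enter (1,3) at t=0.9000
    y: enter (1,4) at t=1.7551 ← occupied
  → r_4 = 1.7551
beam 5: φ=90°, α=165°
  dir = (cos 165°, sin 165°) = (-0.9659, 0.2588); from cell (2,2)
  next x-line at t=0.4659, next y-line at t=2.0091; Δt_x=1.0353, Δt_y=3.8637
    x: enter (1,2) at t=0.4659
    x: enter (0,2) at t=1.5012 ← occupied
  → r_5 = 1.5012

ranges = [5.7183, 2.9445, 2.6089, 1.7551, 1.5012]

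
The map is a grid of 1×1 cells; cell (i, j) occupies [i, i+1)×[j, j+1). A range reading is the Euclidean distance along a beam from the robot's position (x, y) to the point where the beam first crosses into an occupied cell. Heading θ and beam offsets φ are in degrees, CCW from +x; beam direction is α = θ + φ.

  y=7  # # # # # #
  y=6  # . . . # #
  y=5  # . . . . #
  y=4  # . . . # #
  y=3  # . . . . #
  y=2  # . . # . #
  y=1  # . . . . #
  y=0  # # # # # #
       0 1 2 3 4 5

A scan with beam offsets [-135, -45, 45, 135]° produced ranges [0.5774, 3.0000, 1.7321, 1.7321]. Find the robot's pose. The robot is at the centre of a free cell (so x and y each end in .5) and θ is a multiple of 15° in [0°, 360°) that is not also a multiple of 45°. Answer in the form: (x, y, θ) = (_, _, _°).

Enumerate (i+0.5, j+0.5, θ) over the 21 free cells and 16 admissible headings. For each, cast all 4 beams and compare to the given ranges.
  (2.5, 5.5, 240°): beam 1 = 1.5529 ≠ 0.5774 ✗
  (2.5, 1.5, 15°): beam 2 = 1.0000 ≠ 3.0000 ✗
  (1.5, 3.5, 255°): beam 1 = 1.0000 ≠ 0.5774 ✗
  …
  (2.5, 2.5, 165°): r_1=0.5774, r_2=3.0000, r_3=1.7321, r_4=1.7321 — all match ✓
Unique over the lattice → pose = (2.5, 2.5, 165°).

(x, y, θ) = (2.5, 2.5, 165°)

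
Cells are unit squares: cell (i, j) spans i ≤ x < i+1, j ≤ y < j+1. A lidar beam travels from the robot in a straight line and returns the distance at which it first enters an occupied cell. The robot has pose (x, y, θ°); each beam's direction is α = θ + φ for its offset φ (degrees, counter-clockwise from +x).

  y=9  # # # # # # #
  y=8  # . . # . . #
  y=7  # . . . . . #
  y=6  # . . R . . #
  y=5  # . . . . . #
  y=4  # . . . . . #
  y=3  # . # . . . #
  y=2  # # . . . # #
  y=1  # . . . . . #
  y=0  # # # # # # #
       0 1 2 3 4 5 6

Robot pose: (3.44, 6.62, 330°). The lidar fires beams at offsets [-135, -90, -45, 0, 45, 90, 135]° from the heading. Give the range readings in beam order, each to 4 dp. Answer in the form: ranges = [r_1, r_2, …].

ranges = [2.5261, 4.1800, 5.8183, 2.9560, 2.6503, 2.7482, 1.4287]

beam 1: φ=-135°, α=195°
  d=(-0.9659,-0.2588)  start (3,6)  tX=0.4555 tY=2.3955  stride 1/|dx|=1.0353 1/|dy|=3.8637
    cross x-line → (2,6), t=0.4555
    cross x-line → (1,6), t=1.4908
    cross y-line → (1,5), t=2.3955
    cross x-line → (0,5), t=2.5261 (wall)
  → r_1 = 2.5261
beam 2: φ=-90°, α=240°
  d=(-0.5000,-0.8660)  start (3,6)  tX=0.8800 tY=0.7159  stride 1/|dx|=2.0000 1/|dy|=1.1547
    cross y-line → (3,5), t=0.7159
    cross x-line → (2,5), t=0.8800
    cross y-line → (2,4), t=1.8706
    cross x-line → (1,4), t=2.8800
    cross y-line → (1,3), t=3.0253
    cross y-line → (1,2), t=4.1800 (wall)
  → r_2 = 4.1800
beam 3: φ=-45°, α=285°
  d=(0.2588,-0.9659)  start (3,6)  tX=2.1637 tY=0.6419  stride 1/|dx|=3.8637 1/|dy|=1.0353
    cross y-line → (3,5), t=0.6419
    cross y-line → (3,4), t=1.6771
    cross x-line → (4,4), t=2.1637
    cross y-line → (4,3), t=2.7124
    cross y-line → (4,2), t=3.7477
    cross y-line → (4,1), t=4.7830
    cross y-line → (4,0), t=5.8183 (wall)
  → r_3 = 5.8183
beam 4: φ=0°, α=330°
  d=(0.8660,-0.5000)  start (3,6)  tX=0.6466 tY=1.2400  stride 1/|dx|=1.1547 1/|dy|=2.0000
    cross x-line → (4,6), t=0.6466
    cross y-line → (4,5), t=1.2400
    cross x-line → (5,5), t=1.8013
    cross x-line → (6,5), t=2.9560 (wall)
  → r_4 = 2.9560
beam 5: φ=45°, α=15°
  d=(0.9659,0.2588)  start (3,6)  tX=0.5798 tY=1.4682  stride 1/|dx|=1.0353 1/|dy|=3.8637
    cross x-line → (4,6), t=0.5798
    cross y-line → (4,7), t=1.4682
    cross x-line → (5,7), t=1.6150
    cross x-line → (6,7), t=2.6503 (wall)
  → r_5 = 2.6503
beam 6: φ=90°, α=60°
  d=(0.5000,0.8660)  start (3,6)  tX=1.1200 tY=0.4388  stride 1/|dx|=2.0000 1/|dy|=1.1547
    cross y-line → (3,7), t=0.4388
    cross x-line → (4,7), t=1.1200
    cross y-line → (4,8), t=1.5935
    cross y-line → (4,9), t=2.7482 (wall)
  → r_6 = 2.7482
beam 7: φ=135°, α=105°
  d=(-0.2588,0.9659)  start (3,6)  tX=1.7000 tY=0.3934  stride 1/|dx|=3.8637 1/|dy|=1.0353
    cross y-line → (3,7), t=0.3934
    cross y-line → (3,8), t=1.4287 (wall)
  → r_7 = 1.4287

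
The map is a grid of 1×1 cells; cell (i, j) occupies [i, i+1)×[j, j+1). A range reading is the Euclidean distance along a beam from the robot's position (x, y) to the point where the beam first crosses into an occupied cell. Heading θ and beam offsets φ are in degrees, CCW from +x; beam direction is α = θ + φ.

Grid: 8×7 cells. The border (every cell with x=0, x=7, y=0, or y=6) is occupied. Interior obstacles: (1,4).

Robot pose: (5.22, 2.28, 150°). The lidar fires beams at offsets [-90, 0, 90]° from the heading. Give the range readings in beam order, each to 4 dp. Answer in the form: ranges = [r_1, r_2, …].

ranges = [3.5600, 3.7181, 1.4780]

beam 1: φ=-90°, α=60°
  cosα=0.5000 sinα=0.8660 | (5,2) | tMaxX 1.5600 tMaxY 0.8314 | tΔX 2.0000 tΔY 1.1547
    t=0.8314 [y] (5,3)
    t=1.5600 [x] (6,3)
    t=1.9861 [y] (6,4)
    t=3.1408 [y] (6,5)
    t=3.5600 [x] (7,5) — stop
  → r_1 = 3.5600
beam 2: φ=0°, α=150°
  cosα=-0.8660 sinα=0.5000 | (5,2) | tMaxX 0.2540 tMaxY 1.4400 | tΔX 1.1547 tΔY 2.0000
    t=0.2540 [x] (4,2)
    t=1.4087 [x] (3,2)
    t=1.4400 [y] (3,3)
    t=2.5634 [x] (2,3)
    t=3.4400 [y] (2,4)
    t=3.7181 [x] (1,4) — stop
  → r_2 = 3.7181
beam 3: φ=90°, α=240°
  cosα=-0.5000 sinα=-0.8660 | (5,2) | tMaxX 0.4400 tMaxY 0.3233 | tΔX 2.0000 tΔY 1.1547
    t=0.3233 [y] (5,1)
    t=0.4400 [x] (4,1)
    t=1.4780 [y] (4,0) — stop
  → r_3 = 1.4780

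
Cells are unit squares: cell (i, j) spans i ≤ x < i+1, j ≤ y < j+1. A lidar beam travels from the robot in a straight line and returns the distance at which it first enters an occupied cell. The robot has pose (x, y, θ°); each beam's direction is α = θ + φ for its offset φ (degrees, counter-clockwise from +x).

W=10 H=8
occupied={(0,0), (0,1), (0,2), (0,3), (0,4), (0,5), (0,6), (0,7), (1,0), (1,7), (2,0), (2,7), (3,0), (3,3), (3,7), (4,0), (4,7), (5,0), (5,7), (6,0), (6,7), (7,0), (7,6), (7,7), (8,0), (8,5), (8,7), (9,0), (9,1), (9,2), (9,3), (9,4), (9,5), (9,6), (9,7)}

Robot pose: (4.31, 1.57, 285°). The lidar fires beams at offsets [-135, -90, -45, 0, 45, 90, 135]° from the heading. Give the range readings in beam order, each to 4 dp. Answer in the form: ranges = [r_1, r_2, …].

ranges = [3.8221, 2.2023, 0.6582, 0.5901, 1.1400, 4.8554, 5.3800]

beam 1: φ=-135°, α=150°
  direction (-0.8660, 0.5000); cell (4,1); t to first gridline: x 0.3580, y 0.8600 (then +1.1547 / +2.0000)
    (3,1) via x @ 0.3580
    (3,2) via y @ 0.8600
    (2,2) via x @ 1.5127
    (1,2) via x @ 2.6674
    (1,3) via y @ 2.8600
    (0,3) via x @ 3.8221  # hit
  → r_1 = 3.8221
beam 2: φ=-90°, α=195°
  direction (-0.9659, -0.2588); cell (4,1); t to first gridline: x 0.3209, y 2.2023 (then +1.0353 / +3.8637)
    (3,1) via x @ 0.3209
    (2,1) via x @ 1.3562
    (2,0) via y @ 2.2023  # hit
  → r_2 = 2.2023
beam 3: φ=-45°, α=240°
  direction (-0.5000, -0.8660); cell (4,1); t to first gridline: x 0.6200, y 0.6582 (then +2.0000 / +1.1547)
    (3,1) via x @ 0.6200
    (3,0) via y @ 0.6582  # hit
  → r_3 = 0.6582
beam 4: φ=0°, α=285°
  direction (0.2588, -0.9659); cell (4,1); t to first gridline: x 2.6660, y 0.5901 (then +3.8637 / +1.0353)
    (4,0) via y @ 0.5901  # hit
  → r_4 = 0.5901
beam 5: φ=45°, α=330°
  direction (0.8660, -0.5000); cell (4,1); t to first gridline: x 0.7967, y 1.1400 (then +1.1547 / +2.0000)
    (5,1) via x @ 0.7967
    (5,0) via y @ 1.1400  # hit
  → r_5 = 1.1400
beam 6: φ=90°, α=15°
  direction (0.9659, 0.2588); cell (4,1); t to first gridline: x 0.7143, y 1.6614 (then +1.0353 / +3.8637)
    (5,1) via x @ 0.7143
    (5,2) via y @ 1.6614
    (6,2) via x @ 1.7496
    (7,2) via x @ 2.7849
    (8,2) via x @ 3.8202
    (9,2) via x @ 4.8554  # hit
  → r_6 = 4.8554
beam 7: φ=135°, α=60°
  direction (0.5000, 0.8660); cell (4,1); t to first gridline: x 1.3800, y 0.4965 (then +2.0000 / +1.1547)
    (4,2) via y @ 0.4965
    (5,2) via x @ 1.3800
    (5,3) via y @ 1.6512
    (5,4) via y @ 2.8059
    (6,4) via x @ 3.3800
    (6,5) via y @ 3.9606
    (6,6) via y @ 5.1153
    (7,6) via x @ 5.3800  # hit
  → r_7 = 5.3800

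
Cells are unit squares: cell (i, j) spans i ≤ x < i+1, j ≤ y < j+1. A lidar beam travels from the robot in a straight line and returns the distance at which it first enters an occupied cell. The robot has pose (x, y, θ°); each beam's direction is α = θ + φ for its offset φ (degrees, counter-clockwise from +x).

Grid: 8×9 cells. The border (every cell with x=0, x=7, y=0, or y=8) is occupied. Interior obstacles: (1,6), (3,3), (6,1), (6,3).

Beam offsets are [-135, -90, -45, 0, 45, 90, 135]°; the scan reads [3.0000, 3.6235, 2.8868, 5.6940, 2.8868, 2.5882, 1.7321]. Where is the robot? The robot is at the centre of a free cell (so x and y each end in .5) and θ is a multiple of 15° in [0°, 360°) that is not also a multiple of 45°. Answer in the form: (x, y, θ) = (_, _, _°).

The pose lattice has 38·16 = 608 candidates. Test each by forward raycasting.
  (5.5, 2.5, 60°): beam 1 = 1.5529 ≠ 3.0000 ✗
  (6.5, 2.5, 15°): beam 1 = 0.5774 ≠ 3.0000 ✗
  (3.5, 1.5, 300°): beam 1 = 2.5882 ≠ 3.0000 ✗
  (5.5, 5.5, 300°): beam 1 = 3.6235 ≠ 3.0000 ✗
  …
  (4.5, 6.5, 285°): r_1=3.0000, r_2=3.6235, r_3=2.8868, r_4=5.6940, r_5=2.8868, r_6=2.5882, r_7=1.7321 — all match ✓
Only this pose fits every beam.

(x, y, θ) = (4.5, 6.5, 285°)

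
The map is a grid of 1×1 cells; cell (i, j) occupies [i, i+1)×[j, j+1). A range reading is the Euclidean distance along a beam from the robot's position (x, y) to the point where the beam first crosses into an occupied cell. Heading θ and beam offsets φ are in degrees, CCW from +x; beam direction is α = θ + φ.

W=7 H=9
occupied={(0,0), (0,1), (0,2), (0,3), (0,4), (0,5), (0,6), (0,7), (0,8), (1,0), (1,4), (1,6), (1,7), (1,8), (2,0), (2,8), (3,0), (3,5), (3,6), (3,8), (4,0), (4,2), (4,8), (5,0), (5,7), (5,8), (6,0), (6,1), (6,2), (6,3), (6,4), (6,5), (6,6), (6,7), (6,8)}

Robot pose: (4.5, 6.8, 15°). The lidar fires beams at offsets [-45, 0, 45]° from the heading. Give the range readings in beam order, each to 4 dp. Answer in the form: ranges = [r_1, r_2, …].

ranges = [1.7321, 0.7727, 1.0000]

beam 1: φ=-45°, α=330°
  cosα=0.8660 sinα=-0.5000 | (4,6) | tMaxX 0.5774 tMaxY 1.6000 | tΔX 1.1547 tΔY 2.0000
    t=0.5774 [x] (5,6)
    t=1.6000 [y] (5,5)
    t=1.7321 [x] (6,5) — stop
  → r_1 = 1.7321
beam 2: φ=0°, α=15°
  cosα=0.9659 sinα=0.2588 | (4,6) | tMaxX 0.5176 tMaxY 0.7727 | tΔX 1.0353 tΔY 3.8637
    t=0.5176 [x] (5,6)
    t=0.7727 [y] (5,7) — stop
  → r_2 = 0.7727
beam 3: φ=45°, α=60°
  cosα=0.5000 sinα=0.8660 | (4,6) | tMaxX 1.0000 tMaxY 0.2309 | tΔX 2.0000 tΔY 1.1547
    t=0.2309 [y] (4,7)
    t=1.0000 [x] (5,7) — stop
  → r_3 = 1.0000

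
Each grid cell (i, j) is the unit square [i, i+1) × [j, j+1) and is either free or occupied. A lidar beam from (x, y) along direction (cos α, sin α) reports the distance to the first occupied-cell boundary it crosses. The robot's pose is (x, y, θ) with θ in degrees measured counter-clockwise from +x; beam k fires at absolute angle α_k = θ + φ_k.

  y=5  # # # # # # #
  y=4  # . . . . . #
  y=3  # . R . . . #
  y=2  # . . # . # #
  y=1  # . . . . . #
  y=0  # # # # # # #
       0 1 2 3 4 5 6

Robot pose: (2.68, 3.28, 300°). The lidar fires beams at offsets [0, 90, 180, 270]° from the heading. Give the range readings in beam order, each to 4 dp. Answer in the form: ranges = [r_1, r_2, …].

beam 1: φ=0°, α=300°
  cosα=0.5000 sinα=-0.8660 | (2,3) | tMaxX 0.6400 tMaxY 0.3233 | tΔX 2.0000 tΔY 1.1547
    t=0.3233 [y] (2,2)
    t=0.6400 [x] (3,2) — stop
  → r_1 = 0.6400
beam 2: φ=90°, α=30°
  cosα=0.8660 sinα=0.5000 | (2,3) | tMaxX 0.3695 tMaxY 1.4400 | tΔX 1.1547 tΔY 2.0000
    t=0.3695 [x] (3,3)
    t=1.4400 [y] (3,4)
    t=1.5242 [x] (4,4)
    t=2.6789 [x] (5,4)
    t=3.4400 [y] (5,5) — stop
  → r_2 = 3.4400
beam 3: φ=180°, α=120°
  cosα=-0.5000 sinα=0.8660 | (2,3) | tMaxX 1.3600 tMaxY 0.8314 | tΔX 2.0000 tΔY 1.1547
    t=0.8314 [y] (2,4)
    t=1.3600 [x] (1,4)
    t=1.9861 [y] (1,5) — stop
  → r_3 = 1.9861
beam 4: φ=270°, α=210°
  cosα=-0.8660 sinα=-0.5000 | (2,3) | tMaxX 0.7852 tMaxY 0.5600 | tΔX 1.1547 tΔY 2.0000
    t=0.5600 [y] (2,2)
    t=0.7852 [x] (1,2)
    t=1.9399 [x] (0,2) — stop
  → r_4 = 1.9399

ranges = [0.6400, 3.4400, 1.9861, 1.9399]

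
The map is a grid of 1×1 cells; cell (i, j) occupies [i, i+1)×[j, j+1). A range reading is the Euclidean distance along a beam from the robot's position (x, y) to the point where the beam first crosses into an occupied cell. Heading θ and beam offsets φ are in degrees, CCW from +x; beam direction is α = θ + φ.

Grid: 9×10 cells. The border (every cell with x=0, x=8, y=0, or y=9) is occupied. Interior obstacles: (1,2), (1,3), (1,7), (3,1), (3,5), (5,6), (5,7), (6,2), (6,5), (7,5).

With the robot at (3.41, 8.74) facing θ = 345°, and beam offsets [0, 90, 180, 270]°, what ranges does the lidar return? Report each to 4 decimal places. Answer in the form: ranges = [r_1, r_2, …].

ranges = [4.7519, 0.2692, 1.0046, 5.4478]

beam 1: φ=0°, α=345°
  direction (0.9659, -0.2588); cell (3,8); t to first gridline: x 0.6108, y 2.8591 (then +1.0353 / +3.8637)
    (4,8) via x @ 0.6108
    (5,8) via x @ 1.6461
    (6,8) via x @ 2.6814
    (6,7) via y @ 2.8591
    (7,7) via x @ 3.7166
    (8,7) via x @ 4.7519  # hit
  → r_1 = 4.7519
beam 2: φ=90°, α=75°
  direction (0.2588, 0.9659); cell (3,8); t to first gridline: x 2.2796, y 0.2692 (then +3.8637 / +1.0353)
    (3,9) via y @ 0.2692  # hit
  → r_2 = 0.2692
beam 3: φ=180°, α=165°
  direction (-0.9659, 0.2588); cell (3,8); t to first gridline: x 0.4245, y 1.0046 (then +1.0353 / +3.8637)
    (2,8) via x @ 0.4245
    (2,9) via y @ 1.0046  # hit
  → r_3 = 1.0046
beam 4: φ=270°, α=255°
  direction (-0.2588, -0.9659); cell (3,8); t to first gridline: x 1.5841, y 0.7661 (then +3.8637 / +1.0353)
    (3,7) via y @ 0.7661
    (2,7) via x @ 1.5841
    (2,6) via y @ 1.8014
    (2,5) via y @ 2.8367
    (2,4) via y @ 3.8719
    (2,3) via y @ 4.9072
    (1,3) via x @ 5.4478  # hit
  → r_4 = 5.4478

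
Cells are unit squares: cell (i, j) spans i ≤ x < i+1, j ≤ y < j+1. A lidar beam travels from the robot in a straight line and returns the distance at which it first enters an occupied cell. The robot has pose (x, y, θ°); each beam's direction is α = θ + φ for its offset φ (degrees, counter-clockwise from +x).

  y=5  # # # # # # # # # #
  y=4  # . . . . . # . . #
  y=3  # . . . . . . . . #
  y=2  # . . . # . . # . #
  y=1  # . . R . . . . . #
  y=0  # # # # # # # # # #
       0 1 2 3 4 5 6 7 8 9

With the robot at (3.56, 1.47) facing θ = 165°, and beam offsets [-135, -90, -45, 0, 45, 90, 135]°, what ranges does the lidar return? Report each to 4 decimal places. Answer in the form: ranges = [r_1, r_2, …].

beam 1: φ=-135°, α=30°
  cosα=0.8660 sinα=0.5000 | (3,1) | tMaxX 0.5081 tMaxY 1.0600 | tΔX 1.1547 tΔY 2.0000
    t=0.5081 [x] (4,1)
    t=1.0600 [y] (4,2) — stop
  → r_1 = 1.0600
beam 2: φ=-90°, α=75°
  cosα=0.2588 sinα=0.9659 | (3,1) | tMaxX 1.7000 tMaxY 0.5487 | tΔX 3.8637 tΔY 1.0353
    t=0.5487 [y] (3,2)
    t=1.5840 [y] (3,3)
    t=1.7000 [x] (4,3)
    t=2.6192 [y] (4,4)
    t=3.6545 [y] (4,5) — stop
  → r_2 = 3.6545
beam 3: φ=-45°, α=120°
  cosα=-0.5000 sinα=0.8660 | (3,1) | tMaxX 1.1200 tMaxY 0.6120 | tΔX 2.0000 tΔY 1.1547
    t=0.6120 [y] (3,2)
    t=1.1200 [x] (2,2)
    t=1.7667 [y] (2,3)
    t=2.9214 [y] (2,4)
    t=3.1200 [x] (1,4)
    t=4.0761 [y] (1,5) — stop
  → r_3 = 4.0761
beam 4: φ=0°, α=165°
  cosα=-0.9659 sinα=0.2588 | (3,1) | tMaxX 0.5798 tMaxY 2.0478 | tΔX 1.0353 tΔY 3.8637
    t=0.5798 [x] (2,1)
    t=1.6150 [x] (1,1)
    t=2.0478 [y] (1,2)
    t=2.6503 [x] (0,2) — stop
  → r_4 = 2.6503
beam 5: φ=45°, α=210°
  cosα=-0.8660 sinα=-0.5000 | (3,1) | tMaxX 0.6466 tMaxY 0.9400 | tΔX 1.1547 tΔY 2.0000
    t=0.6466 [x] (2,1)
    t=0.9400 [y] (2,0) — stop
  → r_5 = 0.9400
beam 6: φ=90°, α=255°
  cosα=-0.2588 sinα=-0.9659 | (3,1) | tMaxX 2.1637 tMaxY 0.4866 | tΔX 3.8637 tΔY 1.0353
    t=0.4866 [y] (3,0) — stop
  → r_6 = 0.4866
beam 7: φ=135°, α=300°
  cosα=0.5000 sinα=-0.8660 | (3,1) | tMaxX 0.8800 tMaxY 0.5427 | tΔX 2.0000 tΔY 1.1547
    t=0.5427 [y] (3,0) — stop
  → r_7 = 0.5427

ranges = [1.0600, 3.6545, 4.0761, 2.6503, 0.9400, 0.4866, 0.5427]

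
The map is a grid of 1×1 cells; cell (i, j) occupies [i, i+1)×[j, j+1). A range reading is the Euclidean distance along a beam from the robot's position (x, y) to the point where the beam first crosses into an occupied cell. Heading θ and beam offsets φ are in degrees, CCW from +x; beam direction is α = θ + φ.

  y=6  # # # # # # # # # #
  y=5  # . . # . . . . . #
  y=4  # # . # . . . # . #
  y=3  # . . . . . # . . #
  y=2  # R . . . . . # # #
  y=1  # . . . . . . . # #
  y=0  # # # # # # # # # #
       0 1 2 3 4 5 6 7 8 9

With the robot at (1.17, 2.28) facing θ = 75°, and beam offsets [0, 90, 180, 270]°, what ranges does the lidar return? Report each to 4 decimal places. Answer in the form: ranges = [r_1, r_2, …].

ranges = [1.7807, 0.1760, 0.6568, 4.9455]

beam 1: φ=0°, α=75°
  d=(0.2588,0.9659)  start (1,2)  tX=3.2069 tY=0.7454  stride 1/|dx|=3.8637 1/|dy|=1.0353
    cross y-line → (1,3), t=0.7454
    cross y-line → (1,4), t=1.7807 (wall)
  → r_1 = 1.7807
beam 2: φ=90°, α=165°
  d=(-0.9659,0.2588)  start (1,2)  tX=0.1760 tY=2.7819  stride 1/|dx|=1.0353 1/|dy|=3.8637
    cross x-line → (0,2), t=0.1760 (wall)
  → r_2 = 0.1760
beam 3: φ=180°, α=255°
  d=(-0.2588,-0.9659)  start (1,2)  tX=0.6568 tY=0.2899  stride 1/|dx|=3.8637 1/|dy|=1.0353
    cross y-line → (1,1), t=0.2899
    cross x-line → (0,1), t=0.6568 (wall)
  → r_3 = 0.6568
beam 4: φ=270°, α=345°
  d=(0.9659,-0.2588)  start (1,2)  tX=0.8593 tY=1.0818  stride 1/|dx|=1.0353 1/|dy|=3.8637
    cross x-line → (2,2), t=0.8593
    cross y-line → (2,1), t=1.0818
    cross x-line → (3,1), t=1.8946
    cross x-line → (4,1), t=2.9298
    cross x-line → (5,1), t=3.9651
    cross y-line → (5,0), t=4.9455 (wall)
  → r_4 = 4.9455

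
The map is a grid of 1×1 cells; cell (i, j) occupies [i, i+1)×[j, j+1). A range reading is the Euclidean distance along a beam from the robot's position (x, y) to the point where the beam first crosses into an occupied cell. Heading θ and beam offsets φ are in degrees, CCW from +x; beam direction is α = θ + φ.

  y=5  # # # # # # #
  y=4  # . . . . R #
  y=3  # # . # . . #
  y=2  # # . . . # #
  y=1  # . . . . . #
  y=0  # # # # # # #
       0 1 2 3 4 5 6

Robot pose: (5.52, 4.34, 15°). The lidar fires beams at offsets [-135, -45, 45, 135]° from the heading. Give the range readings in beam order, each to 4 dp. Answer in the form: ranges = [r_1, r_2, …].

beam 1: φ=-135°, α=240°
  d=(-0.5000,-0.8660)  start (5,4)  tX=1.0400 tY=0.3926  stride 1/|dx|=2.0000 1/|dy|=1.1547
    cross y-line → (5,3), t=0.3926
    cross x-line → (4,3), t=1.0400
    cross y-line → (4,2), t=1.5473
    cross y-line → (4,1), t=2.7020
    cross x-line → (3,1), t=3.0400
    cross y-line → (3,0), t=3.8567 (wall)
  → r_1 = 3.8567
beam 2: φ=-45°, α=330°
  d=(0.8660,-0.5000)  start (5,4)  tX=0.5543 tY=0.6800  stride 1/|dx|=1.1547 1/|dy|=2.0000
    cross x-line → (6,4), t=0.5543 (wall)
  → r_2 = 0.5543
beam 3: φ=45°, α=60°
  d=(0.5000,0.8660)  start (5,4)  tX=0.9600 tY=0.7621  stride 1/|dx|=2.0000 1/|dy|=1.1547
    cross y-line → (5,5), t=0.7621 (wall)
  → r_3 = 0.7621
beam 4: φ=135°, α=150°
  d=(-0.8660,0.5000)  start (5,4)  tX=0.6004 tY=1.3200  stride 1/|dx|=1.1547 1/|dy|=2.0000
    cross x-line → (4,4), t=0.6004
    cross y-line → (4,5), t=1.3200 (wall)
  → r_4 = 1.3200

ranges = [3.8567, 0.5543, 0.7621, 1.3200]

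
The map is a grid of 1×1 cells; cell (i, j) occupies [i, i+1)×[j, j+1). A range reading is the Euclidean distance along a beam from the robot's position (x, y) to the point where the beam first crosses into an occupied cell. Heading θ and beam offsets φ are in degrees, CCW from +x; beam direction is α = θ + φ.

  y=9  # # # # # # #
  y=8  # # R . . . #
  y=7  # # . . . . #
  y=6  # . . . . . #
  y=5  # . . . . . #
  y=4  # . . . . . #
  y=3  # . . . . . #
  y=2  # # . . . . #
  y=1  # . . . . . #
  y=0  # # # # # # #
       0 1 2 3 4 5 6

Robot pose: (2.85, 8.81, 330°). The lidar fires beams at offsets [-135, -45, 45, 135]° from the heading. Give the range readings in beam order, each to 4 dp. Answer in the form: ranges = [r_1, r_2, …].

beam 1: φ=-135°, α=195°
  d=(-0.9659,-0.2588)  start (2,8)  tX=0.8800 tY=3.1296  stride 1/|dx|=1.0353 1/|dy|=3.8637
    cross x-line → (1,8), t=0.8800 (wall)
  → r_1 = 0.8800
beam 2: φ=-45°, α=285°
  d=(0.2588,-0.9659)  start (2,8)  tX=0.5796 tY=0.8386  stride 1/|dx|=3.8637 1/|dy|=1.0353
    cross x-line → (3,8), t=0.5796
    cross y-line → (3,7), t=0.8386
    cross y-line → (3,6), t=1.8738
    cross y-line → (3,5), t=2.9091
    cross y-line → (3,4), t=3.9444
    cross x-line → (4,4), t=4.4433
    cross y-line → (4,3), t=4.9797
    cross y-line → (4,2), t=6.0150
    cross y-line → (4,1), t=7.0502
    cross y-line → (4,0), t=8.0855 (wall)
  → r_2 = 8.0855
beam 3: φ=45°, α=15°
  d=(0.9659,0.2588)  start (2,8)  tX=0.1553 tY=0.7341  stride 1/|dx|=1.0353 1/|dy|=3.8637
    cross x-line → (3,8), t=0.1553
    cross y-line → (3,9), t=0.7341 (wall)
  → r_3 = 0.7341
beam 4: φ=135°, α=105°
  d=(-0.2588,0.9659)  start (2,8)  tX=3.2841 tY=0.1967  stride 1/|dx|=3.8637 1/|dy|=1.0353
    cross y-line → (2,9), t=0.1967 (wall)
  → r_4 = 0.1967

ranges = [0.8800, 8.0855, 0.7341, 0.1967]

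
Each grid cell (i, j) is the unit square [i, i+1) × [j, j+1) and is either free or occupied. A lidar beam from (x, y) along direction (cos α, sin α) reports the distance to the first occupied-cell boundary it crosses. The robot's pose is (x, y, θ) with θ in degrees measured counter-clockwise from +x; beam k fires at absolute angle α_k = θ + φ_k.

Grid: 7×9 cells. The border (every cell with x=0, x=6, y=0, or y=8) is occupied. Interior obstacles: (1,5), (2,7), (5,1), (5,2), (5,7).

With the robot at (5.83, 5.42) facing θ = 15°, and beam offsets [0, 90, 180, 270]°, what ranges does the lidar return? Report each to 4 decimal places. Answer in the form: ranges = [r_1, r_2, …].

ranges = [0.1760, 1.6357, 5.0004, 0.6568]

beam 1: φ=0°, α=15°
  direction (0.9659, 0.2588); cell (5,5); t to first gridline: x 0.1760, y 2.2409 (then +1.0353 / +3.8637)
    (6,5) via x @ 0.1760  # hit
  → r_1 = 0.1760
beam 2: φ=90°, α=105°
  direction (-0.2588, 0.9659); cell (5,5); t to first gridline: x 3.2069, y 0.6005 (then +3.8637 / +1.0353)
    (5,6) via y @ 0.6005
    (5,7) via y @ 1.6357  # hit
  → r_2 = 1.6357
beam 3: φ=180°, α=195°
  direction (-0.9659, -0.2588); cell (5,5); t to first gridline: x 0.8593, y 1.6228 (then +1.0353 / +3.8637)
    (4,5) via x @ 0.8593
    (4,4) via y @ 1.6228
    (3,4) via x @ 1.8946
    (2,4) via x @ 2.9298
    (1,4) via x @ 3.9651
    (0,4) via x @ 5.0004  # hit
  → r_3 = 5.0004
beam 4: φ=270°, α=285°
  direction (0.2588, -0.9659); cell (5,5); t to first gridline: x 0.6568, y 0.4348 (then +3.8637 / +1.0353)
    (5,4) via y @ 0.4348
    (6,4) via x @ 0.6568  # hit
  → r_4 = 0.6568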